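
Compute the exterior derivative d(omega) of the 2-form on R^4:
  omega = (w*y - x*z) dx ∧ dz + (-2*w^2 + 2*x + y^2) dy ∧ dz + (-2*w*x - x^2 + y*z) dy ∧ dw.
d(omega) = (2 - w) dx ∧ dy ∧ dz + (y) dx ∧ dz ∧ dw + (-4*w - y) dy ∧ dz ∧ dw + (-2*w - 2*x) dx ∧ dy ∧ dw

For a 2-form omega = sum_{i<j} g_{ij} dx_i ∧ dx_j, the exterior derivative is
  d(omega) = sum_{i<j} d(g_{ij}) ∧ dx_i ∧ dx_j = sum_{i<j, k} (∂g_{ij}/∂x_k) dx_k ∧ dx_i ∧ dx_j.
Expand each term, using dx_k ∧ dx_i ∧ dx_j = sgn(permutation) dx_{(a)} ∧ dx_{(b)} ∧ dx_{(c)} with (a < b < c) sorted:
  d(w*y - x*z) includes (∂/∂y)(w*y - x*z) dy = (w) dy, which multiplied by dx ∧ dz gives (-w) dx ∧ dy ∧ dz
  d(w*y - x*z) includes (∂/∂w)(w*y - x*z) dw = (y) dw, which multiplied by dx ∧ dz gives (y) dx ∧ dz ∧ dw
  d(-2*w^2 + 2*x + y^2) includes (∂/∂x)(-2*w^2 + 2*x + y^2) dx = (2) dx, which multiplied by dy ∧ dz gives (2) dx ∧ dy ∧ dz
  d(-2*w^2 + 2*x + y^2) includes (∂/∂w)(-2*w^2 + 2*x + y^2) dw = (-4*w) dw, which multiplied by dy ∧ dz gives (-4*w) dy ∧ dz ∧ dw
  d(-2*w*x - x^2 + y*z) includes (∂/∂x)(-2*w*x - x^2 + y*z) dx = (-2*w - 2*x) dx, which multiplied by dy ∧ dw gives (-2*w - 2*x) dx ∧ dy ∧ dw
  d(-2*w*x - x^2 + y*z) includes (∂/∂z)(-2*w*x - x^2 + y*z) dz = (y) dz, which multiplied by dy ∧ dw gives (-y) dy ∧ dz ∧ dw
Collecting like 3-forms: d(omega) = (2 - w) dx ∧ dy ∧ dz + (y) dx ∧ dz ∧ dw + (-4*w - y) dy ∧ dz ∧ dw + (-2*w - 2*x) dx ∧ dy ∧ dw.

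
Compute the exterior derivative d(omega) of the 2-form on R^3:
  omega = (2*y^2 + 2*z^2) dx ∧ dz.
d(omega) = (-4*y) dx ∧ dy ∧ dz

For a 2-form omega = sum_{i<j} g_{ij} dx_i ∧ dx_j, the exterior derivative is
  d(omega) = sum_{i<j} d(g_{ij}) ∧ dx_i ∧ dx_j = sum_{i<j, k} (∂g_{ij}/∂x_k) dx_k ∧ dx_i ∧ dx_j.
Expand each term, using dx_k ∧ dx_i ∧ dx_j = sgn(permutation) dx_{(a)} ∧ dx_{(b)} ∧ dx_{(c)} with (a < b < c) sorted:
  d(2*y^2 + 2*z^2) includes (∂/∂y)(2*y^2 + 2*z^2) dy = (4*y) dy, which multiplied by dx ∧ dz gives (-4*y) dx ∧ dy ∧ dz
Collecting like 3-forms: d(omega) = (-4*y) dx ∧ dy ∧ dz.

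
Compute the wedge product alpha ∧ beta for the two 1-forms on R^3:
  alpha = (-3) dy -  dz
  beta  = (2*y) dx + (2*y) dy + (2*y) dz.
alpha ∧ beta = (6*y) dx ∧ dy + (-4*y) dy ∧ dz + (2*y) dx ∧ dz

Distribute the wedge, using dx_i ∧ dx_j = -dx_j ∧ dx_i and dx_i ∧ dx_i = 0. For each pair (i, j) with i < j, the coefficient of dx_i ∧ dx_j in alpha ∧ beta is (alpha_i * beta_j - alpha_j * beta_i). Collecting: alpha ∧ beta = (6*y) dx ∧ dy + (-4*y) dy ∧ dz + (2*y) dx ∧ dz.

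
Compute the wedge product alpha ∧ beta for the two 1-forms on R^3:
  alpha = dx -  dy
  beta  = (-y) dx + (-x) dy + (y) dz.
alpha ∧ beta = (-x - y) dx ∧ dy + (y) dx ∧ dz + (-y) dy ∧ dz

Distribute the wedge, using dx_i ∧ dx_j = -dx_j ∧ dx_i and dx_i ∧ dx_i = 0. For each pair (i, j) with i < j, the coefficient of dx_i ∧ dx_j in alpha ∧ beta is (alpha_i * beta_j - alpha_j * beta_i). Collecting: alpha ∧ beta = (-x - y) dx ∧ dy + (y) dx ∧ dz + (-y) dy ∧ dz.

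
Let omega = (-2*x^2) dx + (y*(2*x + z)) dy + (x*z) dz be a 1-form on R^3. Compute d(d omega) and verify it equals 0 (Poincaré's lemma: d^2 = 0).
d(d omega) = 0

Step 1: d omega = sum_{i<j} (∂f_j/∂x_i - ∂f_i/∂x_j) dx_i ∧ dx_j:
  coeff of dx ∧ dy: 2*y
  coeff of dx ∧ dz: z
  coeff of dy ∧ dz: -y
Step 2: Apply d again to each 2-form coefficient. The only possible 3-form in R^3 is dx ∧ dy ∧ dz, with coefficient
  ∂(coeff of dy∧dz)/∂x - ∂(coeff of dx∧dz)/∂y + ∂(coeff of dx∧dy)/∂z
  = ∂/∂x (-y) - ∂/∂y (z) + ∂/∂z (2*y).
Each of these terms simplifies to sums of mixed partials that cancel in pairs. The result is 0 (by equality of mixed partials for smooth functions — Schwarz / Clairaut).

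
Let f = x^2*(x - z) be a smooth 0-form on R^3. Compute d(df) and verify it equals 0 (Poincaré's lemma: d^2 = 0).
d(df) = 0

Step 1: df = sum_i (∂f/∂x_i) dx_i = (x*(3*x - 2*z)) dx + (0) dy + (-x^2) dz.
Step 2: Apply d again. Using the 1-form formula, the coefficient of dx ∧ dy in d(df) is ∂^2 f/∂x ∂y - ∂^2 f/∂y ∂x = (0) - (0) = 0 (equality of mixed partials for smooth f).
Similarly for dx ∧ dz and dy ∧ dz — all coefficients vanish. So d(df) = 0.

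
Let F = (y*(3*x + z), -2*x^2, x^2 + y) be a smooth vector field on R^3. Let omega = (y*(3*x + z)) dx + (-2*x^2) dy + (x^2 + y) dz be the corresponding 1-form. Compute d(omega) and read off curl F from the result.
d(omega) = (1) dy ∧ dz + (-2*x + y) dz ∧ dx + (-7*x - z) dx ∧ dy; curl F = (1, -2*x + y, -7*x - z)

d omega = sum_{i<j} (∂f_j/∂x_i - ∂f_i/∂x_j) dx_i ∧ dx_j. Under the identification (dy ∧ dz, dz ∧ dx, dx ∧ dy) ↔ (e_x, e_y, e_z), the coefficients are exactly the components of curl F. Compute:
  ∂R/∂y - ∂Q/∂z = (1) - (0) = 1
  ∂P/∂z - ∂R/∂x = (y) - (2*x) = -2*x + y
  ∂Q/∂x - ∂P/∂y = (-4*x) - (3*x + z) = -7*x - z.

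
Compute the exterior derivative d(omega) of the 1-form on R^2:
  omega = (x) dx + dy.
d(omega) = 0

For a 1-form omega = sum_i f_i dx_i, the exterior derivative is
  d(omega) = sum_{i < j} (∂f_j/∂x_i - ∂f_i/∂x_j) dx_i ∧ dx_j.

Assembling: d(omega) = 0.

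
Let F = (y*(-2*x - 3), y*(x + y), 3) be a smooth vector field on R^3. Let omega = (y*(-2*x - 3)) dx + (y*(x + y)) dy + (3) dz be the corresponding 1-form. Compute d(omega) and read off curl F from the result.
d(omega) = (0) dy ∧ dz + (0) dz ∧ dx + (2*x + y + 3) dx ∧ dy; curl F = (0, 0, 2*x + y + 3)

d omega = sum_{i<j} (∂f_j/∂x_i - ∂f_i/∂x_j) dx_i ∧ dx_j. Under the identification (dy ∧ dz, dz ∧ dx, dx ∧ dy) ↔ (e_x, e_y, e_z), the coefficients are exactly the components of curl F. Compute:
  ∂R/∂y - ∂Q/∂z = (0) - (0) = 0
  ∂P/∂z - ∂R/∂x = (0) - (0) = 0
  ∂Q/∂x - ∂P/∂y = (y) - (-2*x - 3) = 2*x + y + 3.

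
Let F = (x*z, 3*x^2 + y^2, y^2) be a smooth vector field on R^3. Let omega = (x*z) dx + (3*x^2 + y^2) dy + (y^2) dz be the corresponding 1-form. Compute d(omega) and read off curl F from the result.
d(omega) = (2*y) dy ∧ dz + (x) dz ∧ dx + (6*x) dx ∧ dy; curl F = (2*y, x, 6*x)

d omega = sum_{i<j} (∂f_j/∂x_i - ∂f_i/∂x_j) dx_i ∧ dx_j. Under the identification (dy ∧ dz, dz ∧ dx, dx ∧ dy) ↔ (e_x, e_y, e_z), the coefficients are exactly the components of curl F. Compute:
  ∂R/∂y - ∂Q/∂z = (2*y) - (0) = 2*y
  ∂P/∂z - ∂R/∂x = (x) - (0) = x
  ∂Q/∂x - ∂P/∂y = (6*x) - (0) = 6*x.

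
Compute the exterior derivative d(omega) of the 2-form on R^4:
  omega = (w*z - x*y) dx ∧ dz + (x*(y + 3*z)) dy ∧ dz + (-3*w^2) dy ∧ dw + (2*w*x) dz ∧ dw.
d(omega) = (x + y + 3*z) dx ∧ dy ∧ dz + (2*w + z) dx ∧ dz ∧ dw

For a 2-form omega = sum_{i<j} g_{ij} dx_i ∧ dx_j, the exterior derivative is
  d(omega) = sum_{i<j} d(g_{ij}) ∧ dx_i ∧ dx_j = sum_{i<j, k} (∂g_{ij}/∂x_k) dx_k ∧ dx_i ∧ dx_j.
Expand each term, using dx_k ∧ dx_i ∧ dx_j = sgn(permutation) dx_{(a)} ∧ dx_{(b)} ∧ dx_{(c)} with (a < b < c) sorted:
  d(w*z - x*y) includes (∂/∂y)(w*z - x*y) dy = (-x) dy, which multiplied by dx ∧ dz gives (x) dx ∧ dy ∧ dz
  d(w*z - x*y) includes (∂/∂w)(w*z - x*y) dw = (z) dw, which multiplied by dx ∧ dz gives (z) dx ∧ dz ∧ dw
  d(x*(y + 3*z)) includes (∂/∂x)(x*(y + 3*z)) dx = (y + 3*z) dx, which multiplied by dy ∧ dz gives (y + 3*z) dx ∧ dy ∧ dz
  d(2*w*x) includes (∂/∂x)(2*w*x) dx = (2*w) dx, which multiplied by dz ∧ dw gives (2*w) dx ∧ dz ∧ dw
Collecting like 3-forms: d(omega) = (x + y + 3*z) dx ∧ dy ∧ dz + (2*w + z) dx ∧ dz ∧ dw.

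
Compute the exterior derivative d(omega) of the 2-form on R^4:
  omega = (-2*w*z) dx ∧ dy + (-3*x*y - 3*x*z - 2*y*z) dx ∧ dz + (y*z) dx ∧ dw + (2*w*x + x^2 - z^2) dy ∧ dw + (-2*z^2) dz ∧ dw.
d(omega) = (-2*w + 3*x + 2*z) dx ∧ dy ∧ dz + (2*w + 2*x - 3*z) dx ∧ dy ∧ dw + (-y) dx ∧ dz ∧ dw + (2*z) dy ∧ dz ∧ dw

For a 2-form omega = sum_{i<j} g_{ij} dx_i ∧ dx_j, the exterior derivative is
  d(omega) = sum_{i<j} d(g_{ij}) ∧ dx_i ∧ dx_j = sum_{i<j, k} (∂g_{ij}/∂x_k) dx_k ∧ dx_i ∧ dx_j.
Expand each term, using dx_k ∧ dx_i ∧ dx_j = sgn(permutation) dx_{(a)} ∧ dx_{(b)} ∧ dx_{(c)} with (a < b < c) sorted:
  d(-2*w*z) includes (∂/∂z)(-2*w*z) dz = (-2*w) dz, which multiplied by dx ∧ dy gives (-2*w) dx ∧ dy ∧ dz
  d(-2*w*z) includes (∂/∂w)(-2*w*z) dw = (-2*z) dw, which multiplied by dx ∧ dy gives (-2*z) dx ∧ dy ∧ dw
  d(-3*x*y - 3*x*z - 2*y*z) includes (∂/∂y)(-3*x*y - 3*x*z - 2*y*z) dy = (-3*x - 2*z) dy, which multiplied by dx ∧ dz gives (3*x + 2*z) dx ∧ dy ∧ dz
  d(y*z) includes (∂/∂y)(y*z) dy = (z) dy, which multiplied by dx ∧ dw gives (-z) dx ∧ dy ∧ dw
  d(y*z) includes (∂/∂z)(y*z) dz = (y) dz, which multiplied by dx ∧ dw gives (-y) dx ∧ dz ∧ dw
  d(2*w*x + x^2 - z^2) includes (∂/∂x)(2*w*x + x^2 - z^2) dx = (2*w + 2*x) dx, which multiplied by dy ∧ dw gives (2*w + 2*x) dx ∧ dy ∧ dw
  d(2*w*x + x^2 - z^2) includes (∂/∂z)(2*w*x + x^2 - z^2) dz = (-2*z) dz, which multiplied by dy ∧ dw gives (2*z) dy ∧ dz ∧ dw
Collecting like 3-forms: d(omega) = (-2*w + 3*x + 2*z) dx ∧ dy ∧ dz + (2*w + 2*x - 3*z) dx ∧ dy ∧ dw + (-y) dx ∧ dz ∧ dw + (2*z) dy ∧ dz ∧ dw.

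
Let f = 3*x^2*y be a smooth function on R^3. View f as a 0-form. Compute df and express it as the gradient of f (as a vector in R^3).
df = (6*x*y) dx + (3*x^2) dy + (0) dz; grad f = (6*x*y, 3*x^2, 0)

For a 0-form f, d f = (∂f/∂x) dx + (∂f/∂y) dy + (∂f/∂z) dz. The components of the vector representation are exactly the entries of grad f in Cartesian coordinates:
  ∂f/∂x = 6*x*y
  ∂f/∂y = 3*x^2
  ∂f/∂z = 0.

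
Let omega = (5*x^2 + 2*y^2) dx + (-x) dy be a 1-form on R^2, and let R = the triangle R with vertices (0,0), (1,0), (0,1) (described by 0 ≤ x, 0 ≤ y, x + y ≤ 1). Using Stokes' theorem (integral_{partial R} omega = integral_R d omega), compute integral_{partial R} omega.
integral_(partial R) omega = -7/6

Stokes: integral_partial_R omega = integral_R d omega with d omega = (∂Q/∂x - ∂P/∂y) dx ∧ dy.
  ∂Q/∂x = -1
  ∂P/∂y = 4*y
  integrand = ∂Q/∂x - ∂P/∂y = -4*y - 1.
Integrating over R: integral_0^1 integral_0^{1-x} (-4*y - 1) dy dx = -7/6.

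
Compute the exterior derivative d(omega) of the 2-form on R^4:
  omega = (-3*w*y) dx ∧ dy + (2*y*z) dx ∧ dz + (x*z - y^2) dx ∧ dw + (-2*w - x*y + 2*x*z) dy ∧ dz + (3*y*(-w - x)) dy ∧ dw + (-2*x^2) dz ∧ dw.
d(omega) = (-4*y) dx ∧ dy ∧ dw + (-y) dx ∧ dy ∧ dz + (-5*x) dx ∧ dz ∧ dw + (-2) dy ∧ dz ∧ dw

For a 2-form omega = sum_{i<j} g_{ij} dx_i ∧ dx_j, the exterior derivative is
  d(omega) = sum_{i<j} d(g_{ij}) ∧ dx_i ∧ dx_j = sum_{i<j, k} (∂g_{ij}/∂x_k) dx_k ∧ dx_i ∧ dx_j.
Expand each term, using dx_k ∧ dx_i ∧ dx_j = sgn(permutation) dx_{(a)} ∧ dx_{(b)} ∧ dx_{(c)} with (a < b < c) sorted:
  d(-3*w*y) includes (∂/∂w)(-3*w*y) dw = (-3*y) dw, which multiplied by dx ∧ dy gives (-3*y) dx ∧ dy ∧ dw
  d(2*y*z) includes (∂/∂y)(2*y*z) dy = (2*z) dy, which multiplied by dx ∧ dz gives (-2*z) dx ∧ dy ∧ dz
  d(x*z - y^2) includes (∂/∂y)(x*z - y^2) dy = (-2*y) dy, which multiplied by dx ∧ dw gives (2*y) dx ∧ dy ∧ dw
  d(x*z - y^2) includes (∂/∂z)(x*z - y^2) dz = (x) dz, which multiplied by dx ∧ dw gives (-x) dx ∧ dz ∧ dw
  d(-2*w - x*y + 2*x*z) includes (∂/∂x)(-2*w - x*y + 2*x*z) dx = (-y + 2*z) dx, which multiplied by dy ∧ dz gives (-y + 2*z) dx ∧ dy ∧ dz
  d(-2*w - x*y + 2*x*z) includes (∂/∂w)(-2*w - x*y + 2*x*z) dw = (-2) dw, which multiplied by dy ∧ dz gives (-2) dy ∧ dz ∧ dw
  d(3*y*(-w - x)) includes (∂/∂x)(3*y*(-w - x)) dx = (-3*y) dx, which multiplied by dy ∧ dw gives (-3*y) dx ∧ dy ∧ dw
  d(-2*x^2) includes (∂/∂x)(-2*x^2) dx = (-4*x) dx, which multiplied by dz ∧ dw gives (-4*x) dx ∧ dz ∧ dw
Collecting like 3-forms: d(omega) = (-4*y) dx ∧ dy ∧ dw + (-y) dx ∧ dy ∧ dz + (-5*x) dx ∧ dz ∧ dw + (-2) dy ∧ dz ∧ dw.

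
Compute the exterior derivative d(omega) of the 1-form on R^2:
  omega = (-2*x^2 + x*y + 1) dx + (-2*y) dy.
d(omega) = (-x) dx ∧ dy

For a 1-form omega = sum_i f_i dx_i, the exterior derivative is
  d(omega) = sum_{i < j} (∂f_j/∂x_i - ∂f_i/∂x_j) dx_i ∧ dx_j.
  coefficient of dx ∧ dy: ∂f_2/∂x - ∂f_1/∂y = ∂(-2*y)/∂x - ∂(-2*x^2 + x*y + 1)/∂y = -x
Assembling: d(omega) = (-x) dx ∧ dy.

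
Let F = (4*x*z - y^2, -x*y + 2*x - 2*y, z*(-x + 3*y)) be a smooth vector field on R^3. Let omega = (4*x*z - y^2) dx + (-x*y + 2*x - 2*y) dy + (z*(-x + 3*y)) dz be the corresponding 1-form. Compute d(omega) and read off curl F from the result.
d(omega) = (3*z) dy ∧ dz + (4*x + z) dz ∧ dx + (y + 2) dx ∧ dy; curl F = (3*z, 4*x + z, y + 2)

d omega = sum_{i<j} (∂f_j/∂x_i - ∂f_i/∂x_j) dx_i ∧ dx_j. Under the identification (dy ∧ dz, dz ∧ dx, dx ∧ dy) ↔ (e_x, e_y, e_z), the coefficients are exactly the components of curl F. Compute:
  ∂R/∂y - ∂Q/∂z = (3*z) - (0) = 3*z
  ∂P/∂z - ∂R/∂x = (4*x) - (-z) = 4*x + z
  ∂Q/∂x - ∂P/∂y = (2 - y) - (-2*y) = y + 2.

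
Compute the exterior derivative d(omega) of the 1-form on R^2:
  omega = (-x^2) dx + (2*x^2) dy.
d(omega) = (4*x) dx ∧ dy

For a 1-form omega = sum_i f_i dx_i, the exterior derivative is
  d(omega) = sum_{i < j} (∂f_j/∂x_i - ∂f_i/∂x_j) dx_i ∧ dx_j.
  coefficient of dx ∧ dy: ∂f_2/∂x - ∂f_1/∂y = ∂(2*x^2)/∂x - ∂(-x^2)/∂y = 4*x
Assembling: d(omega) = (4*x) dx ∧ dy.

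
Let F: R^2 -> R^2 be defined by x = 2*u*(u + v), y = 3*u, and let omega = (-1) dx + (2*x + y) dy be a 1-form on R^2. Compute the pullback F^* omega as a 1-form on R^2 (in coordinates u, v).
F^* omega = (12*u^2 + 12*u*v + 5*u - 2*v) du + (-2*u) dv

Using F^*(f dg) = (f ∘ F) d(g ∘ F), substitute each coordinate x_i by F_i(u, v) in f_i, and replace dx_i by d F_i = (∂F_i/∂u) du + (∂F_i/∂v) dv.
  For the x component: f_1(F) = -1; d F_1 = (4*u + 2*v) du + (2*u) dv
  For the y component: f_2(F) = u*(4*u + 4*v + 3); d F_2 = (3) du + (0) dv
Combining and collecting du, dv coefficients:
  coeff of du: 12*u^2 + 12*u*v + 5*u - 2*v
  coeff of dv: -2*u
F^* omega = (12*u^2 + 12*u*v + 5*u - 2*v) du + (-2*u) dv.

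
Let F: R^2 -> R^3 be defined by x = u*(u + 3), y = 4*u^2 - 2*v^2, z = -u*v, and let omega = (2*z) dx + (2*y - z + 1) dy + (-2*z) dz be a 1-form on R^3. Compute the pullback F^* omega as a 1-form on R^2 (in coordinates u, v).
F^* omega = (2*u*(32*u^2 + 2*u*v - 17*v^2 - 3*v + 4)) du + (2*v*(-17*u^2 - 2*u*v + 8*v^2 - 2)) dv

Using F^*(f dg) = (f ∘ F) d(g ∘ F), substitute each coordinate x_i by F_i(u, v) in f_i, and replace dx_i by d F_i = (∂F_i/∂u) du + (∂F_i/∂v) dv.
  For the x component: f_1(F) = -2*u*v; d F_1 = (2*u + 3) du + (0) dv
  For the y component: f_2(F) = 8*u^2 + u*v - 4*v^2 + 1; d F_2 = (8*u) du + (-4*v) dv
  For the z component: f_3(F) = 2*u*v; d F_3 = (-v) du + (-u) dv
Combining and collecting du, dv coefficients:
  coeff of du: 2*u*(32*u^2 + 2*u*v - 17*v^2 - 3*v + 4)
  coeff of dv: 2*v*(-17*u^2 - 2*u*v + 8*v^2 - 2)
F^* omega = (2*u*(32*u^2 + 2*u*v - 17*v^2 - 3*v + 4)) du + (2*v*(-17*u^2 - 2*u*v + 8*v^2 - 2)) dv.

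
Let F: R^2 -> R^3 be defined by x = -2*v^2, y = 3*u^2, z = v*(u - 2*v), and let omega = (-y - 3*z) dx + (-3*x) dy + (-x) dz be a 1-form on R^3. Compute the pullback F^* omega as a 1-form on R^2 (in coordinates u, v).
F^* omega = (2*v^2*(18*u + v)) du + (2*v*(6*u^2 + 7*u*v - 16*v^2)) dv

Using F^*(f dg) = (f ∘ F) d(g ∘ F), substitute each coordinate x_i by F_i(u, v) in f_i, and replace dx_i by d F_i = (∂F_i/∂u) du + (∂F_i/∂v) dv.
  For the x component: f_1(F) = -3*u^2 - 3*u*v + 6*v^2; d F_1 = (0) du + (-4*v) dv
  For the y component: f_2(F) = 6*v^2; d F_2 = (6*u) du + (0) dv
  For the z component: f_3(F) = 2*v^2; d F_3 = (v) du + (u - 4*v) dv
Combining and collecting du, dv coefficients:
  coeff of du: 2*v^2*(18*u + v)
  coeff of dv: 2*v*(6*u^2 + 7*u*v - 16*v^2)
F^* omega = (2*v^2*(18*u + v)) du + (2*v*(6*u^2 + 7*u*v - 16*v^2)) dv.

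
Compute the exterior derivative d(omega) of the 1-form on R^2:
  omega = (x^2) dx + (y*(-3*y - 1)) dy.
d(omega) = 0

For a 1-form omega = sum_i f_i dx_i, the exterior derivative is
  d(omega) = sum_{i < j} (∂f_j/∂x_i - ∂f_i/∂x_j) dx_i ∧ dx_j.

Assembling: d(omega) = 0.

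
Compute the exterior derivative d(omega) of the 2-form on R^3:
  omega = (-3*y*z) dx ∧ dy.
d(omega) = (-3*y) dx ∧ dy ∧ dz

For a 2-form omega = sum_{i<j} g_{ij} dx_i ∧ dx_j, the exterior derivative is
  d(omega) = sum_{i<j} d(g_{ij}) ∧ dx_i ∧ dx_j = sum_{i<j, k} (∂g_{ij}/∂x_k) dx_k ∧ dx_i ∧ dx_j.
Expand each term, using dx_k ∧ dx_i ∧ dx_j = sgn(permutation) dx_{(a)} ∧ dx_{(b)} ∧ dx_{(c)} with (a < b < c) sorted:
  d(-3*y*z) includes (∂/∂z)(-3*y*z) dz = (-3*y) dz, which multiplied by dx ∧ dy gives (-3*y) dx ∧ dy ∧ dz
Collecting like 3-forms: d(omega) = (-3*y) dx ∧ dy ∧ dz.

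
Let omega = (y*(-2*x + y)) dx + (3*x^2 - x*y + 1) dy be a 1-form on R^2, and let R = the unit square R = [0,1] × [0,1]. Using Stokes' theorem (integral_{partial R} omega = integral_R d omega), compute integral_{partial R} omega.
integral_(partial R) omega = 5/2

Stokes: integral_partial_R omega = integral_R d omega with d omega = (∂Q/∂x - ∂P/∂y) dx ∧ dy.
  ∂Q/∂x = 6*x - y
  ∂P/∂y = -2*x + 2*y
  integrand = ∂Q/∂x - ∂P/∂y = 8*x - 3*y.
Integrating over R: integral_0^1 integral_0^1 (8*x - 3*y) dx dy = 5/2.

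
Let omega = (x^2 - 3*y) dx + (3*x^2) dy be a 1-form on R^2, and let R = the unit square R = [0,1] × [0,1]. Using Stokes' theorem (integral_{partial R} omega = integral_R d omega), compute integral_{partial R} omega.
integral_(partial R) omega = 6

Stokes: integral_partial_R omega = integral_R d omega with d omega = (∂Q/∂x - ∂P/∂y) dx ∧ dy.
  ∂Q/∂x = 6*x
  ∂P/∂y = -3
  integrand = ∂Q/∂x - ∂P/∂y = 6*x + 3.
Integrating over R: integral_0^1 integral_0^1 (6*x + 3) dx dy = 6.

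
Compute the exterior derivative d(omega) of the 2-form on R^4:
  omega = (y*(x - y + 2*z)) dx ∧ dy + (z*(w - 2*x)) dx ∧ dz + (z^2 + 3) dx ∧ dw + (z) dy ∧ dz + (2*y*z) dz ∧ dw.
d(omega) = (2*y) dx ∧ dy ∧ dz + (-z) dx ∧ dz ∧ dw + (2*z) dy ∧ dz ∧ dw

For a 2-form omega = sum_{i<j} g_{ij} dx_i ∧ dx_j, the exterior derivative is
  d(omega) = sum_{i<j} d(g_{ij}) ∧ dx_i ∧ dx_j = sum_{i<j, k} (∂g_{ij}/∂x_k) dx_k ∧ dx_i ∧ dx_j.
Expand each term, using dx_k ∧ dx_i ∧ dx_j = sgn(permutation) dx_{(a)} ∧ dx_{(b)} ∧ dx_{(c)} with (a < b < c) sorted:
  d(y*(x - y + 2*z)) includes (∂/∂z)(y*(x - y + 2*z)) dz = (2*y) dz, which multiplied by dx ∧ dy gives (2*y) dx ∧ dy ∧ dz
  d(z*(w - 2*x)) includes (∂/∂w)(z*(w - 2*x)) dw = (z) dw, which multiplied by dx ∧ dz gives (z) dx ∧ dz ∧ dw
  d(z^2 + 3) includes (∂/∂z)(z^2 + 3) dz = (2*z) dz, which multiplied by dx ∧ dw gives (-2*z) dx ∧ dz ∧ dw
  d(2*y*z) includes (∂/∂y)(2*y*z) dy = (2*z) dy, which multiplied by dz ∧ dw gives (2*z) dy ∧ dz ∧ dw
Collecting like 3-forms: d(omega) = (2*y) dx ∧ dy ∧ dz + (-z) dx ∧ dz ∧ dw + (2*z) dy ∧ dz ∧ dw.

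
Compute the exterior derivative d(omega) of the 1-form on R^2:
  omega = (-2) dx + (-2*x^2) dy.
d(omega) = (-4*x) dx ∧ dy

For a 1-form omega = sum_i f_i dx_i, the exterior derivative is
  d(omega) = sum_{i < j} (∂f_j/∂x_i - ∂f_i/∂x_j) dx_i ∧ dx_j.
  coefficient of dx ∧ dy: ∂f_2/∂x - ∂f_1/∂y = ∂(-2*x^2)/∂x - ∂(-2)/∂y = -4*x
Assembling: d(omega) = (-4*x) dx ∧ dy.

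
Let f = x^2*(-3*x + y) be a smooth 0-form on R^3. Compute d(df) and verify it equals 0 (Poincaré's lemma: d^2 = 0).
d(df) = 0

Step 1: df = sum_i (∂f/∂x_i) dx_i = (x*(-9*x + 2*y)) dx + (x^2) dy + (0) dz.
Step 2: Apply d again. Using the 1-form formula, the coefficient of dx ∧ dy in d(df) is ∂^2 f/∂x ∂y - ∂^2 f/∂y ∂x = (2*x) - (2*x) = 0 (equality of mixed partials for smooth f).
Similarly for dx ∧ dz and dy ∧ dz — all coefficients vanish. So d(df) = 0.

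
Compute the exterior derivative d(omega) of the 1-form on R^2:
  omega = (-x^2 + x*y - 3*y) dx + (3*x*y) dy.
d(omega) = (-x + 3*y + 3) dx ∧ dy

For a 1-form omega = sum_i f_i dx_i, the exterior derivative is
  d(omega) = sum_{i < j} (∂f_j/∂x_i - ∂f_i/∂x_j) dx_i ∧ dx_j.
  coefficient of dx ∧ dy: ∂f_2/∂x - ∂f_1/∂y = ∂(3*x*y)/∂x - ∂(-x^2 + x*y - 3*y)/∂y = -x + 3*y + 3
Assembling: d(omega) = (-x + 3*y + 3) dx ∧ dy.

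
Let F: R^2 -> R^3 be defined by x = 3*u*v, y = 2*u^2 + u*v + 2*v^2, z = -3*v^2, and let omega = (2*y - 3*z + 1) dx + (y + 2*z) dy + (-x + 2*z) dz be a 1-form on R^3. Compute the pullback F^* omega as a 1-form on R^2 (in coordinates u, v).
F^* omega = (8*u^3 + 18*u^2*v - 9*u*v^2 + 35*v^3 + 3*v) du + (14*u^3 + 15*u^2*v + 57*u*v^2 + 3*u + 20*v^3) dv

Using F^*(f dg) = (f ∘ F) d(g ∘ F), substitute each coordinate x_i by F_i(u, v) in f_i, and replace dx_i by d F_i = (∂F_i/∂u) du + (∂F_i/∂v) dv.
  For the x component: f_1(F) = 4*u^2 + 2*u*v + 13*v^2 + 1; d F_1 = (3*v) du + (3*u) dv
  For the y component: f_2(F) = 2*u^2 + u*v - 4*v^2; d F_2 = (4*u + v) du + (u + 4*v) dv
  For the z component: f_3(F) = 3*v*(-u - 2*v); d F_3 = (0) du + (-6*v) dv
Combining and collecting du, dv coefficients:
  coeff of du: 8*u^3 + 18*u^2*v - 9*u*v^2 + 35*v^3 + 3*v
  coeff of dv: 14*u^3 + 15*u^2*v + 57*u*v^2 + 3*u + 20*v^3
F^* omega = (8*u^3 + 18*u^2*v - 9*u*v^2 + 35*v^3 + 3*v) du + (14*u^3 + 15*u^2*v + 57*u*v^2 + 3*u + 20*v^3) dv.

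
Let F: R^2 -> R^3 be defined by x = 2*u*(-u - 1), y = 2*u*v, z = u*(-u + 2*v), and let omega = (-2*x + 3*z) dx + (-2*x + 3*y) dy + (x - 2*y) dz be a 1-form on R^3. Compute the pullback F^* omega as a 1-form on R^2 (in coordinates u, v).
F^* omega = (2*u*(-6*u*v - 7*u + 2*v^2 - 4*v - 4)) du + (4*u^2*(u + v + 1)) dv

Using F^*(f dg) = (f ∘ F) d(g ∘ F), substitute each coordinate x_i by F_i(u, v) in f_i, and replace dx_i by d F_i = (∂F_i/∂u) du + (∂F_i/∂v) dv.
  For the x component: f_1(F) = u*(u + 6*v + 4); d F_1 = (-4*u - 2) du + (0) dv
  For the y component: f_2(F) = 2*u*(2*u + 3*v + 2); d F_2 = (2*v) du + (2*u) dv
  For the z component: f_3(F) = 2*u*(-u - 2*v - 1); d F_3 = (-2*u + 2*v) du + (2*u) dv
Combining and collecting du, dv coefficients:
  coeff of du: 2*u*(-6*u*v - 7*u + 2*v^2 - 4*v - 4)
  coeff of dv: 4*u^2*(u + v + 1)
F^* omega = (2*u*(-6*u*v - 7*u + 2*v^2 - 4*v - 4)) du + (4*u^2*(u + v + 1)) dv.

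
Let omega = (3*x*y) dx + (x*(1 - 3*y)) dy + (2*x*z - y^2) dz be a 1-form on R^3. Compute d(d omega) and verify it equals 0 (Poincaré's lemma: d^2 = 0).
d(d omega) = 0

Step 1: d omega = sum_{i<j} (∂f_j/∂x_i - ∂f_i/∂x_j) dx_i ∧ dx_j:
  coeff of dx ∧ dy: -3*x - 3*y + 1
  coeff of dx ∧ dz: 2*z
  coeff of dy ∧ dz: -2*y
Step 2: Apply d again to each 2-form coefficient. The only possible 3-form in R^3 is dx ∧ dy ∧ dz, with coefficient
  ∂(coeff of dy∧dz)/∂x - ∂(coeff of dx∧dz)/∂y + ∂(coeff of dx∧dy)/∂z
  = ∂/∂x (-2*y) - ∂/∂y (2*z) + ∂/∂z (-3*x - 3*y + 1).
Each of these terms simplifies to sums of mixed partials that cancel in pairs. The result is 0 (by equality of mixed partials for smooth functions — Schwarz / Clairaut).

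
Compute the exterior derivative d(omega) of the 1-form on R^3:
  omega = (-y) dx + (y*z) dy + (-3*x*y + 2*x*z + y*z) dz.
d(omega) = (1) dx ∧ dy + (-3*y + 2*z) dx ∧ dz + (-3*x - y + z) dy ∧ dz

For a 1-form omega = sum_i f_i dx_i, the exterior derivative is
  d(omega) = sum_{i < j} (∂f_j/∂x_i - ∂f_i/∂x_j) dx_i ∧ dx_j.
  coefficient of dx ∧ dy: ∂f_2/∂x - ∂f_1/∂y = ∂(y*z)/∂x - ∂(-y)/∂y = 1
  coefficient of dx ∧ dz: ∂f_3/∂x - ∂f_1/∂z = ∂(-3*x*y + 2*x*z + y*z)/∂x - ∂(-y)/∂z = -3*y + 2*z
  coefficient of dy ∧ dz: ∂f_3/∂y - ∂f_2/∂z = ∂(-3*x*y + 2*x*z + y*z)/∂y - ∂(y*z)/∂z = -3*x - y + z
Assembling: d(omega) = (1) dx ∧ dy + (-3*y + 2*z) dx ∧ dz + (-3*x - y + z) dy ∧ dz.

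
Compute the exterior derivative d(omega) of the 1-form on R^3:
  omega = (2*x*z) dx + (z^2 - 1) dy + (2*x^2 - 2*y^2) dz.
d(omega) = (2*x) dx ∧ dz + (-4*y - 2*z) dy ∧ dz

For a 1-form omega = sum_i f_i dx_i, the exterior derivative is
  d(omega) = sum_{i < j} (∂f_j/∂x_i - ∂f_i/∂x_j) dx_i ∧ dx_j.
  coefficient of dx ∧ dz: ∂f_3/∂x - ∂f_1/∂z = ∂(2*x^2 - 2*y^2)/∂x - ∂(2*x*z)/∂z = 2*x
  coefficient of dy ∧ dz: ∂f_3/∂y - ∂f_2/∂z = ∂(2*x^2 - 2*y^2)/∂y - ∂(z^2 - 1)/∂z = -4*y - 2*z
Assembling: d(omega) = (2*x) dx ∧ dz + (-4*y - 2*z) dy ∧ dz.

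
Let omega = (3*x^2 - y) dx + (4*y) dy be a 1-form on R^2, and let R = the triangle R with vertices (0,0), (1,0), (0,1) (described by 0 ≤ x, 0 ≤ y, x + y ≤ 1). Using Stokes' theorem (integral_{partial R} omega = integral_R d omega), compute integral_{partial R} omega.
integral_(partial R) omega = 1/2

Stokes: integral_partial_R omega = integral_R d omega with d omega = (∂Q/∂x - ∂P/∂y) dx ∧ dy.
  ∂Q/∂x = 0
  ∂P/∂y = -1
  integrand = ∂Q/∂x - ∂P/∂y = 1.
Integrating over R: integral_0^1 integral_0^{1-x} (1) dy dx = 1/2.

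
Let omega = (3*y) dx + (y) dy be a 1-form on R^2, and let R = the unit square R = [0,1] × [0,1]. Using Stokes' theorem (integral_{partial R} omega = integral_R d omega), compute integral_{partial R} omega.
integral_(partial R) omega = -3

Stokes: integral_partial_R omega = integral_R d omega with d omega = (∂Q/∂x - ∂P/∂y) dx ∧ dy.
  ∂Q/∂x = 0
  ∂P/∂y = 3
  integrand = ∂Q/∂x - ∂P/∂y = -3.
Integrating over R: integral_0^1 integral_0^1 (-3) dx dy = -3.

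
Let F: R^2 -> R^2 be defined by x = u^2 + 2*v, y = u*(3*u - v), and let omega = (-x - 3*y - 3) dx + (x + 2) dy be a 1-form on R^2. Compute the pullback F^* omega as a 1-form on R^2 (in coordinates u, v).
F^* omega = (-14*u^3 + 5*u^2*v + 8*u*v + 6*u - 2*v^2 - 2*v) du + (-u^3 - 20*u^2 + 4*u*v - 2*u - 4*v - 6) dv

Using F^*(f dg) = (f ∘ F) d(g ∘ F), substitute each coordinate x_i by F_i(u, v) in f_i, and replace dx_i by d F_i = (∂F_i/∂u) du + (∂F_i/∂v) dv.
  For the x component: f_1(F) = -10*u^2 + 3*u*v - 2*v - 3; d F_1 = (2*u) du + (2) dv
  For the y component: f_2(F) = u^2 + 2*v + 2; d F_2 = (6*u - v) du + (-u) dv
Combining and collecting du, dv coefficients:
  coeff of du: -14*u^3 + 5*u^2*v + 8*u*v + 6*u - 2*v^2 - 2*v
  coeff of dv: -u^3 - 20*u^2 + 4*u*v - 2*u - 4*v - 6
F^* omega = (-14*u^3 + 5*u^2*v + 8*u*v + 6*u - 2*v^2 - 2*v) du + (-u^3 - 20*u^2 + 4*u*v - 2*u - 4*v - 6) dv.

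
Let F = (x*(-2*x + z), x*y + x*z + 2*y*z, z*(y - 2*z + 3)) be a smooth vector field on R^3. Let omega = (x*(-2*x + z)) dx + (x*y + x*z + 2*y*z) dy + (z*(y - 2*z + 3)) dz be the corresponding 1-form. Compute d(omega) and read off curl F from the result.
d(omega) = (-x - 2*y + z) dy ∧ dz + (x) dz ∧ dx + (y + z) dx ∧ dy; curl F = (-x - 2*y + z, x, y + z)

d omega = sum_{i<j} (∂f_j/∂x_i - ∂f_i/∂x_j) dx_i ∧ dx_j. Under the identification (dy ∧ dz, dz ∧ dx, dx ∧ dy) ↔ (e_x, e_y, e_z), the coefficients are exactly the components of curl F. Compute:
  ∂R/∂y - ∂Q/∂z = (z) - (x + 2*y) = -x - 2*y + z
  ∂P/∂z - ∂R/∂x = (x) - (0) = x
  ∂Q/∂x - ∂P/∂y = (y + z) - (0) = y + z.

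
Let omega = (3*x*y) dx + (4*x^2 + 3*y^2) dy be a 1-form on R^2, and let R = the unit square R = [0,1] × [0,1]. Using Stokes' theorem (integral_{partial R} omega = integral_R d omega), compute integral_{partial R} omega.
integral_(partial R) omega = 5/2

Stokes: integral_partial_R omega = integral_R d omega with d omega = (∂Q/∂x - ∂P/∂y) dx ∧ dy.
  ∂Q/∂x = 8*x
  ∂P/∂y = 3*x
  integrand = ∂Q/∂x - ∂P/∂y = 5*x.
Integrating over R: integral_0^1 integral_0^1 (5*x) dx dy = 5/2.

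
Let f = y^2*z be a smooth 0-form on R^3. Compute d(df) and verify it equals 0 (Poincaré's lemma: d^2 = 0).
d(df) = 0

Step 1: df = sum_i (∂f/∂x_i) dx_i = (0) dx + (2*y*z) dy + (y^2) dz.
Step 2: Apply d again. Using the 1-form formula, the coefficient of dx ∧ dy in d(df) is ∂^2 f/∂x ∂y - ∂^2 f/∂y ∂x = (0) - (0) = 0 (equality of mixed partials for smooth f).
Similarly for dx ∧ dz and dy ∧ dz — all coefficients vanish. So d(df) = 0.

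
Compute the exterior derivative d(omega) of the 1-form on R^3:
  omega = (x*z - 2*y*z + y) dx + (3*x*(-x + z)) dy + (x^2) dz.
d(omega) = (-6*x + 5*z - 1) dx ∧ dy + (x + 2*y) dx ∧ dz + (-3*x) dy ∧ dz

For a 1-form omega = sum_i f_i dx_i, the exterior derivative is
  d(omega) = sum_{i < j} (∂f_j/∂x_i - ∂f_i/∂x_j) dx_i ∧ dx_j.
  coefficient of dx ∧ dy: ∂f_2/∂x - ∂f_1/∂y = ∂(3*x*(-x + z))/∂x - ∂(x*z - 2*y*z + y)/∂y = -6*x + 5*z - 1
  coefficient of dx ∧ dz: ∂f_3/∂x - ∂f_1/∂z = ∂(x^2)/∂x - ∂(x*z - 2*y*z + y)/∂z = x + 2*y
  coefficient of dy ∧ dz: ∂f_3/∂y - ∂f_2/∂z = ∂(x^2)/∂y - ∂(3*x*(-x + z))/∂z = -3*x
Assembling: d(omega) = (-6*x + 5*z - 1) dx ∧ dy + (x + 2*y) dx ∧ dz + (-3*x) dy ∧ dz.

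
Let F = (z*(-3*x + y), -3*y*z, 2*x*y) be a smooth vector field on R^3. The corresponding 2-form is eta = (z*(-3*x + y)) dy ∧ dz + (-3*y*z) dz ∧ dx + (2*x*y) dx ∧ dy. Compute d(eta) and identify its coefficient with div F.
d(eta) = (-6*z) dx ∧ dy ∧ dz; div F = -6*z

For a 2-form in R^3 of the form above, applying d gives a 3-form with coefficient ∂P/∂x + ∂Q/∂y + ∂R/∂z:
  ∂P/∂x = -3*z
  ∂Q/∂y = -3*z
  ∂R/∂z = 0
Sum = -6*z, which is exactly div F.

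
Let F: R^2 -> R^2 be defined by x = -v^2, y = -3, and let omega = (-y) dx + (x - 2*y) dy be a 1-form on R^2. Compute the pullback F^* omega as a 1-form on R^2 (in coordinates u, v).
F^* omega = (-6*v) dv

Using F^*(f dg) = (f ∘ F) d(g ∘ F), substitute each coordinate x_i by F_i(u, v) in f_i, and replace dx_i by d F_i = (∂F_i/∂u) du + (∂F_i/∂v) dv.
  For the x component: f_1(F) = 3; d F_1 = (0) du + (-2*v) dv
  For the y component: f_2(F) = 6 - v^2; d F_2 = (0) du + (0) dv
Combining and collecting du, dv coefficients:
  coeff of du: 0
  coeff of dv: -6*v
F^* omega = (-6*v) dv.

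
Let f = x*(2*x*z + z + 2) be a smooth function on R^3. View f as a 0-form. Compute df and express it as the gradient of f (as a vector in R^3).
df = (4*x*z + z + 2) dx + (0) dy + (x*(2*x + 1)) dz; grad f = (4*x*z + z + 2, 0, x*(2*x + 1))

For a 0-form f, d f = (∂f/∂x) dx + (∂f/∂y) dy + (∂f/∂z) dz. The components of the vector representation are exactly the entries of grad f in Cartesian coordinates:
  ∂f/∂x = 4*x*z + z + 2
  ∂f/∂y = 0
  ∂f/∂z = x*(2*x + 1).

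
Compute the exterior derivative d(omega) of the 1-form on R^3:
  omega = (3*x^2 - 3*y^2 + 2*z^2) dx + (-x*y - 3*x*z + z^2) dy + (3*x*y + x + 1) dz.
d(omega) = (5*y - 3*z) dx ∧ dy + (3*y - 4*z + 1) dx ∧ dz + (6*x - 2*z) dy ∧ dz

For a 1-form omega = sum_i f_i dx_i, the exterior derivative is
  d(omega) = sum_{i < j} (∂f_j/∂x_i - ∂f_i/∂x_j) dx_i ∧ dx_j.
  coefficient of dx ∧ dy: ∂f_2/∂x - ∂f_1/∂y = ∂(-x*y - 3*x*z + z^2)/∂x - ∂(3*x^2 - 3*y^2 + 2*z^2)/∂y = 5*y - 3*z
  coefficient of dx ∧ dz: ∂f_3/∂x - ∂f_1/∂z = ∂(3*x*y + x + 1)/∂x - ∂(3*x^2 - 3*y^2 + 2*z^2)/∂z = 3*y - 4*z + 1
  coefficient of dy ∧ dz: ∂f_3/∂y - ∂f_2/∂z = ∂(3*x*y + x + 1)/∂y - ∂(-x*y - 3*x*z + z^2)/∂z = 6*x - 2*z
Assembling: d(omega) = (5*y - 3*z) dx ∧ dy + (3*y - 4*z + 1) dx ∧ dz + (6*x - 2*z) dy ∧ dz.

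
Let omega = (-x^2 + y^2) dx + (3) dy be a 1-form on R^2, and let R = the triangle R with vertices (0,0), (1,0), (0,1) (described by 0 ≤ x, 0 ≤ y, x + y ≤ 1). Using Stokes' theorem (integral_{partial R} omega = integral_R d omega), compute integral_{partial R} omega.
integral_(partial R) omega = -1/3

Stokes: integral_partial_R omega = integral_R d omega with d omega = (∂Q/∂x - ∂P/∂y) dx ∧ dy.
  ∂Q/∂x = 0
  ∂P/∂y = 2*y
  integrand = ∂Q/∂x - ∂P/∂y = -2*y.
Integrating over R: integral_0^1 integral_0^{1-x} (-2*y) dy dx = -1/3.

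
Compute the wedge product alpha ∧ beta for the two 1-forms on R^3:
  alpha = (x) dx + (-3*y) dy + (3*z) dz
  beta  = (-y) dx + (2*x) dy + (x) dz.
alpha ∧ beta = (2*x^2 - 3*y^2) dx ∧ dy + (x^2 + 3*y*z) dx ∧ dz + (-3*x*(y + 2*z)) dy ∧ dz

Distribute the wedge, using dx_i ∧ dx_j = -dx_j ∧ dx_i and dx_i ∧ dx_i = 0. For each pair (i, j) with i < j, the coefficient of dx_i ∧ dx_j in alpha ∧ beta is (alpha_i * beta_j - alpha_j * beta_i). Collecting: alpha ∧ beta = (2*x^2 - 3*y^2) dx ∧ dy + (x^2 + 3*y*z) dx ∧ dz + (-3*x*(y + 2*z)) dy ∧ dz.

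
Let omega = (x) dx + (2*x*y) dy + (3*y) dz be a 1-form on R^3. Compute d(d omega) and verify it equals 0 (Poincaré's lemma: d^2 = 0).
d(d omega) = 0

Step 1: d omega = sum_{i<j} (∂f_j/∂x_i - ∂f_i/∂x_j) dx_i ∧ dx_j:
  coeff of dx ∧ dy: 2*y
  coeff of dx ∧ dz: 0
  coeff of dy ∧ dz: 3
Step 2: Apply d again to each 2-form coefficient. The only possible 3-form in R^3 is dx ∧ dy ∧ dz, with coefficient
  ∂(coeff of dy∧dz)/∂x - ∂(coeff of dx∧dz)/∂y + ∂(coeff of dx∧dy)/∂z
  = ∂/∂x (3) - ∂/∂y (0) + ∂/∂z (2*y).
Each of these terms simplifies to sums of mixed partials that cancel in pairs. The result is 0 (by equality of mixed partials for smooth functions — Schwarz / Clairaut).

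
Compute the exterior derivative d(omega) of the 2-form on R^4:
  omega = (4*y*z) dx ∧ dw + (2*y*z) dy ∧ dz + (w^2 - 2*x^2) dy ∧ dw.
d(omega) = (-4*x - 4*z) dx ∧ dy ∧ dw + (-4*y) dx ∧ dz ∧ dw

For a 2-form omega = sum_{i<j} g_{ij} dx_i ∧ dx_j, the exterior derivative is
  d(omega) = sum_{i<j} d(g_{ij}) ∧ dx_i ∧ dx_j = sum_{i<j, k} (∂g_{ij}/∂x_k) dx_k ∧ dx_i ∧ dx_j.
Expand each term, using dx_k ∧ dx_i ∧ dx_j = sgn(permutation) dx_{(a)} ∧ dx_{(b)} ∧ dx_{(c)} with (a < b < c) sorted:
  d(4*y*z) includes (∂/∂y)(4*y*z) dy = (4*z) dy, which multiplied by dx ∧ dw gives (-4*z) dx ∧ dy ∧ dw
  d(4*y*z) includes (∂/∂z)(4*y*z) dz = (4*y) dz, which multiplied by dx ∧ dw gives (-4*y) dx ∧ dz ∧ dw
  d(w^2 - 2*x^2) includes (∂/∂x)(w^2 - 2*x^2) dx = (-4*x) dx, which multiplied by dy ∧ dw gives (-4*x) dx ∧ dy ∧ dw
Collecting like 3-forms: d(omega) = (-4*x - 4*z) dx ∧ dy ∧ dw + (-4*y) dx ∧ dz ∧ dw.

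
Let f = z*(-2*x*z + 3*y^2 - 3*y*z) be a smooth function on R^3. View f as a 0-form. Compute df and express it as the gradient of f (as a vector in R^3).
df = (-2*z^2) dx + (3*z*(2*y - z)) dy + (-4*x*z + 3*y^2 - 6*y*z) dz; grad f = (-2*z^2, 3*z*(2*y - z), -4*x*z + 3*y^2 - 6*y*z)

For a 0-form f, d f = (∂f/∂x) dx + (∂f/∂y) dy + (∂f/∂z) dz. The components of the vector representation are exactly the entries of grad f in Cartesian coordinates:
  ∂f/∂x = -2*z^2
  ∂f/∂y = 3*z*(2*y - z)
  ∂f/∂z = -4*x*z + 3*y^2 - 6*y*z.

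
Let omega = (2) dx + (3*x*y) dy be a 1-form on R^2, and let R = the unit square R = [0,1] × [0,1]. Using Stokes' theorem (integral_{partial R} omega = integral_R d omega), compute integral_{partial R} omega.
integral_(partial R) omega = 3/2

Stokes: integral_partial_R omega = integral_R d omega with d omega = (∂Q/∂x - ∂P/∂y) dx ∧ dy.
  ∂Q/∂x = 3*y
  ∂P/∂y = 0
  integrand = ∂Q/∂x - ∂P/∂y = 3*y.
Integrating over R: integral_0^1 integral_0^1 (3*y) dx dy = 3/2.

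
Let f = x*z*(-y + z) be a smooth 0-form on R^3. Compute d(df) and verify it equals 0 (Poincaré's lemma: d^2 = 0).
d(df) = 0

Step 1: df = sum_i (∂f/∂x_i) dx_i = (z*(-y + z)) dx + (-x*z) dy + (x*(-y + 2*z)) dz.
Step 2: Apply d again. Using the 1-form formula, the coefficient of dx ∧ dy in d(df) is ∂^2 f/∂x ∂y - ∂^2 f/∂y ∂x = (-z) - (-z) = 0 (equality of mixed partials for smooth f).
Similarly for dx ∧ dz and dy ∧ dz — all coefficients vanish. So d(df) = 0.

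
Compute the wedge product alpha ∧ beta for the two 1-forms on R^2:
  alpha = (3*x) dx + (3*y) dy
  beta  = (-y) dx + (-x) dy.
alpha ∧ beta = (-3*x^2 + 3*y^2) dx ∧ dy

Distribute the wedge, using dx_i ∧ dx_j = -dx_j ∧ dx_i and dx_i ∧ dx_i = 0. For each pair (i, j) with i < j, the coefficient of dx_i ∧ dx_j in alpha ∧ beta is (alpha_i * beta_j - alpha_j * beta_i). Collecting: alpha ∧ beta = (-3*x^2 + 3*y^2) dx ∧ dy.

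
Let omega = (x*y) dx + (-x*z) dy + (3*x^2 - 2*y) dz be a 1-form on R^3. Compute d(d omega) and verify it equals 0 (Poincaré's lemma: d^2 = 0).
d(d omega) = 0

Step 1: d omega = sum_{i<j} (∂f_j/∂x_i - ∂f_i/∂x_j) dx_i ∧ dx_j:
  coeff of dx ∧ dy: -x - z
  coeff of dx ∧ dz: 6*x
  coeff of dy ∧ dz: x - 2
Step 2: Apply d again to each 2-form coefficient. The only possible 3-form in R^3 is dx ∧ dy ∧ dz, with coefficient
  ∂(coeff of dy∧dz)/∂x - ∂(coeff of dx∧dz)/∂y + ∂(coeff of dx∧dy)/∂z
  = ∂/∂x (x - 2) - ∂/∂y (6*x) + ∂/∂z (-x - z).
Each of these terms simplifies to sums of mixed partials that cancel in pairs. The result is 0 (by equality of mixed partials for smooth functions — Schwarz / Clairaut).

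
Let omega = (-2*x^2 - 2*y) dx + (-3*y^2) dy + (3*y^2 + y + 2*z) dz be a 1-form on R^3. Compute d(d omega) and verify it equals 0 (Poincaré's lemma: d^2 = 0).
d(d omega) = 0

Step 1: d omega = sum_{i<j} (∂f_j/∂x_i - ∂f_i/∂x_j) dx_i ∧ dx_j:
  coeff of dx ∧ dy: 2
  coeff of dx ∧ dz: 0
  coeff of dy ∧ dz: 6*y + 1
Step 2: Apply d again to each 2-form coefficient. The only possible 3-form in R^3 is dx ∧ dy ∧ dz, with coefficient
  ∂(coeff of dy∧dz)/∂x - ∂(coeff of dx∧dz)/∂y + ∂(coeff of dx∧dy)/∂z
  = ∂/∂x (6*y + 1) - ∂/∂y (0) + ∂/∂z (2).
Each of these terms simplifies to sums of mixed partials that cancel in pairs. The result is 0 (by equality of mixed partials for smooth functions — Schwarz / Clairaut).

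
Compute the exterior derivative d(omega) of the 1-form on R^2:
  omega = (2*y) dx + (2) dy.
d(omega) = (-2) dx ∧ dy

For a 1-form omega = sum_i f_i dx_i, the exterior derivative is
  d(omega) = sum_{i < j} (∂f_j/∂x_i - ∂f_i/∂x_j) dx_i ∧ dx_j.
  coefficient of dx ∧ dy: ∂f_2/∂x - ∂f_1/∂y = ∂(2)/∂x - ∂(2*y)/∂y = -2
Assembling: d(omega) = (-2) dx ∧ dy.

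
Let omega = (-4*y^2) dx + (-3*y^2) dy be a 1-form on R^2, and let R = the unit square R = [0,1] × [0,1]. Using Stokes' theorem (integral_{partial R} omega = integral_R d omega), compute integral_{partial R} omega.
integral_(partial R) omega = 4

Stokes: integral_partial_R omega = integral_R d omega with d omega = (∂Q/∂x - ∂P/∂y) dx ∧ dy.
  ∂Q/∂x = 0
  ∂P/∂y = -8*y
  integrand = ∂Q/∂x - ∂P/∂y = 8*y.
Integrating over R: integral_0^1 integral_0^1 (8*y) dx dy = 4.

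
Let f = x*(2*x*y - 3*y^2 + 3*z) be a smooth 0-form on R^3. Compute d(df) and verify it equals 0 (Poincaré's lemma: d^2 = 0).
d(df) = 0

Step 1: df = sum_i (∂f/∂x_i) dx_i = (4*x*y - 3*y^2 + 3*z) dx + (2*x*(x - 3*y)) dy + (3*x) dz.
Step 2: Apply d again. Using the 1-form formula, the coefficient of dx ∧ dy in d(df) is ∂^2 f/∂x ∂y - ∂^2 f/∂y ∂x = (4*x - 6*y) - (4*x - 6*y) = 0 (equality of mixed partials for smooth f).
Similarly for dx ∧ dz and dy ∧ dz — all coefficients vanish. So d(df) = 0.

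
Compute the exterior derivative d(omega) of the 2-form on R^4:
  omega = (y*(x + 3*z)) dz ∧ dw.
d(omega) = (y) dx ∧ dz ∧ dw + (x + 3*z) dy ∧ dz ∧ dw

For a 2-form omega = sum_{i<j} g_{ij} dx_i ∧ dx_j, the exterior derivative is
  d(omega) = sum_{i<j} d(g_{ij}) ∧ dx_i ∧ dx_j = sum_{i<j, k} (∂g_{ij}/∂x_k) dx_k ∧ dx_i ∧ dx_j.
Expand each term, using dx_k ∧ dx_i ∧ dx_j = sgn(permutation) dx_{(a)} ∧ dx_{(b)} ∧ dx_{(c)} with (a < b < c) sorted:
  d(y*(x + 3*z)) includes (∂/∂x)(y*(x + 3*z)) dx = (y) dx, which multiplied by dz ∧ dw gives (y) dx ∧ dz ∧ dw
  d(y*(x + 3*z)) includes (∂/∂y)(y*(x + 3*z)) dy = (x + 3*z) dy, which multiplied by dz ∧ dw gives (x + 3*z) dy ∧ dz ∧ dw
Collecting like 3-forms: d(omega) = (y) dx ∧ dz ∧ dw + (x + 3*z) dy ∧ dz ∧ dw.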